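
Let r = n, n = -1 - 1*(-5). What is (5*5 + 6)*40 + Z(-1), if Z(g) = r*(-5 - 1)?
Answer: 1216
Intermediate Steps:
n = 4 (n = -1 + 5 = 4)
r = 4
Z(g) = -24 (Z(g) = 4*(-5 - 1) = 4*(-6) = -24)
(5*5 + 6)*40 + Z(-1) = (5*5 + 6)*40 - 24 = (25 + 6)*40 - 24 = 31*40 - 24 = 1240 - 24 = 1216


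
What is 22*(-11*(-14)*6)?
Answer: 20328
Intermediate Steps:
22*(-11*(-14)*6) = 22*(154*6) = 22*924 = 20328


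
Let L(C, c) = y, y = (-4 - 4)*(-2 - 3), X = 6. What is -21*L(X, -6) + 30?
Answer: -810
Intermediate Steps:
y = 40 (y = -8*(-5) = 40)
L(C, c) = 40
-21*L(X, -6) + 30 = -21*40 + 30 = -840 + 30 = -810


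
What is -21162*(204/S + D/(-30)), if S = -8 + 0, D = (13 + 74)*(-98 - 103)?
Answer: -58978494/5 ≈ -1.1796e+7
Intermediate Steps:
D = -17487 (D = 87*(-201) = -17487)
S = -8
-21162*(204/S + D/(-30)) = -21162*(204/(-8) - 17487/(-30)) = -21162*(204*(-⅛) - 17487*(-1/30)) = -21162*(-51/2 + 5829/10) = -21162*2787/5 = -58978494/5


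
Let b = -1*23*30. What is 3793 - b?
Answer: 4483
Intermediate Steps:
b = -690 (b = -23*30 = -690)
3793 - b = 3793 - 1*(-690) = 3793 + 690 = 4483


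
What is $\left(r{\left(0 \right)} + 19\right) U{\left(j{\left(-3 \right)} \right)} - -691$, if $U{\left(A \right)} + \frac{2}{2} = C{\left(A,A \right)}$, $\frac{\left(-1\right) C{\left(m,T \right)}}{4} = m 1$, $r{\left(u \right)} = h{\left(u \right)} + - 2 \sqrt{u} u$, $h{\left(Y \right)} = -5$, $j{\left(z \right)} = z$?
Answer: $845$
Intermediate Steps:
$r{\left(u \right)} = -5 - 2 u^{\frac{3}{2}}$ ($r{\left(u \right)} = -5 + - 2 \sqrt{u} u = -5 - 2 u^{\frac{3}{2}}$)
$C{\left(m,T \right)} = - 4 m$ ($C{\left(m,T \right)} = - 4 m 1 = - 4 m$)
$U{\left(A \right)} = -1 - 4 A$
$\left(r{\left(0 \right)} + 19\right) U{\left(j{\left(-3 \right)} \right)} - -691 = \left(\left(-5 - 2 \cdot 0^{\frac{3}{2}}\right) + 19\right) \left(-1 - -12\right) - -691 = \left(\left(-5 - 0\right) + 19\right) \left(-1 + 12\right) + 691 = \left(\left(-5 + 0\right) + 19\right) 11 + 691 = \left(-5 + 19\right) 11 + 691 = 14 \cdot 11 + 691 = 154 + 691 = 845$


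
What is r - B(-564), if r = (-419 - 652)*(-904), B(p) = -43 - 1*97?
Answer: 968324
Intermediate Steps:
B(p) = -140 (B(p) = -43 - 97 = -140)
r = 968184 (r = -1071*(-904) = 968184)
r - B(-564) = 968184 - 1*(-140) = 968184 + 140 = 968324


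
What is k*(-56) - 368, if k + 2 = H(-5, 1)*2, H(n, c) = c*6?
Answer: -928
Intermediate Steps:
H(n, c) = 6*c
k = 10 (k = -2 + (6*1)*2 = -2 + 6*2 = -2 + 12 = 10)
k*(-56) - 368 = 10*(-56) - 368 = -560 - 368 = -928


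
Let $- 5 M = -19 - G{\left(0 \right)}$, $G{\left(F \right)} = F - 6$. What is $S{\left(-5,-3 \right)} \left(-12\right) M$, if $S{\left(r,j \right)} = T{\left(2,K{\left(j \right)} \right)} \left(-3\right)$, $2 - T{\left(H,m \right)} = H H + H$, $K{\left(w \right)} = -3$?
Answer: $- \frac{1872}{5} \approx -374.4$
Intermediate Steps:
$G{\left(F \right)} = -6 + F$ ($G{\left(F \right)} = F - 6 = -6 + F$)
$T{\left(H,m \right)} = 2 - H - H^{2}$ ($T{\left(H,m \right)} = 2 - \left(H H + H\right) = 2 - \left(H^{2} + H\right) = 2 - \left(H + H^{2}\right) = 2 - H - H^{2}$)
$M = \frac{13}{5}$ ($M = - \frac{-19 - \left(-6 + 0\right)}{5} = - \frac{-19 - -6}{5} = - \frac{-19 + 6}{5} = \left(- \frac{1}{5}\right) \left(-13\right) = \frac{13}{5} \approx 2.6$)
$S{\left(r,j \right)} = 12$ ($S{\left(r,j \right)} = \left(2 - 2 - 2^{2}\right) \left(-3\right) = \left(2 - 2 - 4\right) \left(-3\right) = \left(-4\right) \left(-3\right) = 12$)
$S{\left(-5,-3 \right)} \left(-12\right) M = 12 \left(-12\right) \frac{13}{5} = \left(-144\right) \frac{13}{5} = - \frac{1872}{5}$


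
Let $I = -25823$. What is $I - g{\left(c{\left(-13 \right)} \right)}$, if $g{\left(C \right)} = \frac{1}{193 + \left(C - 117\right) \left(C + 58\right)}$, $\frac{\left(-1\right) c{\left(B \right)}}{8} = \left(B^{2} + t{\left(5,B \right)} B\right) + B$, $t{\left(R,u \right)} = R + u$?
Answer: $- \frac{114719374722}{4442527} \approx -25823.0$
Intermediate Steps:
$c{\left(B \right)} = - 8 B - 8 B^{2} - 8 B \left(5 + B\right)$ ($c{\left(B \right)} = - 8 \left(\left(B^{2} + \left(5 + B\right) B\right) + B\right) = - 8 \left(\left(B^{2} + B \left(5 + B\right)\right) + B\right) = - 8 \left(B + B^{2} + B \left(5 + B\right)\right) = - 8 B - 8 B^{2} - 8 B \left(5 + B\right)$)
$g{\left(C \right)} = \frac{1}{193 + \left(-117 + C\right) \left(58 + C\right)}$
$I - g{\left(c{\left(-13 \right)} \right)} = -25823 - \frac{1}{-6593 + \left(\left(-16\right) \left(-13\right) \left(3 - 13\right)\right)^{2} - 59 \left(\left(-16\right) \left(-13\right) \left(3 - 13\right)\right)} = -25823 - \frac{1}{-6593 + \left(\left(-16\right) \left(-13\right) \left(-10\right)\right)^{2} - 59 \left(\left(-16\right) \left(-13\right) \left(-10\right)\right)} = -25823 - \frac{1}{-6593 + \left(-2080\right)^{2} - -122720} = -25823 - \frac{1}{-6593 + 4326400 + 122720} = -25823 - \frac{1}{4442527} = - \frac{114719374722}{4442527}$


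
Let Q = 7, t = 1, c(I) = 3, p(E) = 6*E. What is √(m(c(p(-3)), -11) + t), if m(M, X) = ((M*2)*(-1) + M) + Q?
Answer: √5 ≈ 2.2361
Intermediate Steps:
m(M, X) = 7 - M (m(M, X) = ((M*2)*(-1) + M) + 7 = ((2*M)*(-1) + M) + 7 = (-2*M + M) + 7 = -M + 7 = 7 - M)
√(m(c(p(-3)), -11) + t) = √((7 - 1*3) + 1) = √((7 - 3) + 1) = √(4 + 1) = √5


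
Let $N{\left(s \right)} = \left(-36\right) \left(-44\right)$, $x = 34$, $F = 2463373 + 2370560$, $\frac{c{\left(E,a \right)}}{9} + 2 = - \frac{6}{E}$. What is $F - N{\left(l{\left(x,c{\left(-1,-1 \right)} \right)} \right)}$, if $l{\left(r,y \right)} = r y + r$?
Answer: $4832349$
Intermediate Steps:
$c{\left(E,a \right)} = -18 - \frac{54}{E}$ ($c{\left(E,a \right)} = -18 + 9 \left(- \frac{6}{E}\right) = -18 - \frac{54}{E}$)
$F = 4833933$
$l{\left(r,y \right)} = r + r y$
$N{\left(s \right)} = 1584$
$F - N{\left(l{\left(x,c{\left(-1,-1 \right)} \right)} \right)} = 4833933 - 1584 = 4832349$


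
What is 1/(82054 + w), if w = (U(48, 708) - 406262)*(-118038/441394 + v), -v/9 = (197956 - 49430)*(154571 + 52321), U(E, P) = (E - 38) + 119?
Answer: 220697/24788680008299056867493 ≈ 8.9031e-18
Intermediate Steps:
U(E, P) = 81 + E (U(E, P) = (-38 + E) + 119 = 81 + E)
v = -276559570728 (v = -9*(197956 - 49430)*(154571 + 52321) = -1336734*206892 = -9*30728841192 = -276559570728)
w = 24788680008280947795855/220697 (w = ((81 + 48) - 406262)*(-118038/441394 - 276559570728) = (129 - 406262)*(-118038*1/441394 - 276559570728) = -406133*(-59019/220697 - 276559570728) = -406133*(-61035867581016435/220697) = 24788680008280947795855/220697 ≈ 1.1232e+17)
1/(82054 + w) = 1/(82054 + 24788680008280947795855/220697) = 1/(24788680008299056867493/220697) = 220697/24788680008299056867493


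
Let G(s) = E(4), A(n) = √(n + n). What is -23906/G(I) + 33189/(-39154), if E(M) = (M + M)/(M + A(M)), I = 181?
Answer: -468040951/39154 - 11953*√2/2 ≈ -20406.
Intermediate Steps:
A(n) = √2*√n (A(n) = √(2*n) = √2*√n)
E(M) = 2*M/(M + √2*√M) (E(M) = (M + M)/(M + √2*√M) = (2*M)/(M + √2*√M) = 2*M/(M + √2*√M))
G(s) = 8/(4 + 2*√2) (G(s) = 2*4/(4 + √2*√4) = 2*4/(4 + √2*2) = 2*4/(4 + 2*√2) = 8/(4 + 2*√2))
-23906/G(I) + 33189/(-39154) = -23906/(4 - 2*√2) + 33189/(-39154) = -23906/(4 - 2*√2) + 33189*(-1/39154) = -23906/(4 - 2*√2) - 33189/39154 = -33189/39154 - 23906/(4 - 2*√2)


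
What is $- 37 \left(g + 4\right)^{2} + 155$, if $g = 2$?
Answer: $-1177$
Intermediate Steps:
$- 37 \left(g + 4\right)^{2} + 155 = - 37 \left(2 + 4\right)^{2} + 155 = - 37 \cdot 6^{2} + 155 = \left(-37\right) 36 + 155 = -1332 + 155 = -1177$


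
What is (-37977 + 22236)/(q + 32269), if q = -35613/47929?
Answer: -754450389/1546585288 ≈ -0.48782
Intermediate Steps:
q = -35613/47929 (q = -35613*1/47929 = -35613/47929 ≈ -0.74304)
(-37977 + 22236)/(q + 32269) = (-37977 + 22236)/(-35613/47929 + 32269) = -15741/1546585288/47929 = -15741*47929/1546585288 = -754450389/1546585288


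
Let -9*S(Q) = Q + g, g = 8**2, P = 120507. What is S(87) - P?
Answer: -1084714/9 ≈ -1.2052e+5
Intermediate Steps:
g = 64
S(Q) = -64/9 - Q/9 (S(Q) = -(Q + 64)/9 = -(64 + Q)/9 = -64/9 - Q/9)
S(87) - P = (-64/9 - 1/9*87) - 1*120507 = (-64/9 - 29/3) - 120507 = -151/9 - 120507 = -1084714/9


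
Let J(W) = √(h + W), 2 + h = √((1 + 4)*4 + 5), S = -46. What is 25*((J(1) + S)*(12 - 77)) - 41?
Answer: 71459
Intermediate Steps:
h = 3 (h = -2 + √((1 + 4)*4 + 5) = -2 + √(5*4 + 5) = -2 + √(20 + 5) = -2 + √25 = -2 + 5 = 3)
J(W) = √(3 + W)
25*((J(1) + S)*(12 - 77)) - 41 = 25*((√(3 + 1) - 46)*(12 - 77)) - 41 = 25*((√4 - 46)*(-65)) - 41 = 25*((2 - 46)*(-65)) - 41 = 25*(-44*(-65)) - 41 = 25*2860 - 41 = 71500 - 41 = 71459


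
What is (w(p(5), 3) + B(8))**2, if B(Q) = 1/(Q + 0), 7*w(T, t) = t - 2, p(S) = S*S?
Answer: 225/3136 ≈ 0.071747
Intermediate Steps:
p(S) = S**2
w(T, t) = -2/7 + t/7 (w(T, t) = (t - 2)/7 = (-2 + t)/7 = -2/7 + t/7)
B(Q) = 1/Q
(w(p(5), 3) + B(8))**2 = ((-2/7 + (1/7)*3) + 1/8)**2 = ((-2/7 + 3/7) + 1/8)**2 = (1/7 + 1/8)**2 = (15/56)**2 = 225/3136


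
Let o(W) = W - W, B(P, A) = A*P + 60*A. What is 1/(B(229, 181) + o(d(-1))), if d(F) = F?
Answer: 1/52309 ≈ 1.9117e-5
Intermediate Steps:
B(P, A) = 60*A + A*P
o(W) = 0
1/(B(229, 181) + o(d(-1))) = 1/(181*(60 + 229) + 0) = 1/(181*289 + 0) = 1/(52309 + 0) = 1/52309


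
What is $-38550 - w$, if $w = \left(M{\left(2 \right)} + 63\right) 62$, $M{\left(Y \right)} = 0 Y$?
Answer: $-42456$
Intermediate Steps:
$M{\left(Y \right)} = 0$
$w = 3906$ ($w = \left(0 + 63\right) 62 = 63 \cdot 62 = 3906$)
$-38550 - w = -38550 - 3906 = -42456$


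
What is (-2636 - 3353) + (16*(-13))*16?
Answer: -9317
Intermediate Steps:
(-2636 - 3353) + (16*(-13))*16 = -5989 - 208*16 = -5989 - 3328 = -9317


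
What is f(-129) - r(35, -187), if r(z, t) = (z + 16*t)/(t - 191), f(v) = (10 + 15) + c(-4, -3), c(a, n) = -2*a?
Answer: 9517/378 ≈ 25.177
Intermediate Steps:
f(v) = 33 (f(v) = (10 + 15) - 2*(-4) = 25 + 8 = 33)
r(z, t) = (z + 16*t)/(-191 + t)
f(-129) - r(35, -187) = 33 - (35 + 16*(-187))/(-191 - 187) = 33 - (35 - 2992)/(-378) = 33 - (-1)*(-2957)/378 = 33 - 1*2957/378 = 33 - 2957/378 = 9517/378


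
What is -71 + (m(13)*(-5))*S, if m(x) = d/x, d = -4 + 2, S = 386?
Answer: 2937/13 ≈ 225.92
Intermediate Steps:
d = -2
m(x) = -2/x
-71 + (m(13)*(-5))*S = -71 + (-2/13*(-5))*386 = -71 + (-2*1/13*(-5))*386 = -71 - 2/13*(-5)*386 = -71 + (10/13)*386 = -71 + 3860/13 = 2937/13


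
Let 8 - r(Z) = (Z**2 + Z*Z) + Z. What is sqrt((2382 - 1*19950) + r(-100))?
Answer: 2*I*sqrt(9365) ≈ 193.55*I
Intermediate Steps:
r(Z) = 8 - Z - 2*Z**2 (r(Z) = 8 - ((Z**2 + Z*Z) + Z) = 8 - ((Z**2 + Z**2) + Z) = 8 - (2*Z**2 + Z) = 8 - (Z + 2*Z**2) = 8 + (-Z - 2*Z**2) = 8 - Z - 2*Z**2)
sqrt((2382 - 1*19950) + r(-100)) = sqrt((2382 - 1*19950) + (8 - 1*(-100) - 2*(-100)**2)) = sqrt((2382 - 19950) + (8 + 100 - 2*10000)) = sqrt(-17568 + (8 + 100 - 20000)) = sqrt(-17568 - 19892) = sqrt(-37460) = 2*I*sqrt(9365)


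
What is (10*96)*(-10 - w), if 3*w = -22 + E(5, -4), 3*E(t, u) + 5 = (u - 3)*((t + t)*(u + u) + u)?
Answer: -194240/3 ≈ -64747.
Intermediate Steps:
E(t, u) = -5/3 + (-3 + u)*(u + 4*t*u)/3 (E(t, u) = -5/3 + ((u - 3)*((t + t)*(u + u) + u))/3 = -5/3 + ((-3 + u)*((2*t)*(2*u) + u))/3 = -5/3 + ((-3 + u)*(4*t*u + u))/3 = -5/3 + ((-3 + u)*(u + 4*t*u))/3 = -5/3 + (-3 + u)*(u + 4*t*u)/3)
w = 517/9 (w = (-22 + (-5/3 - 1*(-4) + (1/3)*(-4)**2 - 4*5*(-4) + (4/3)*5*(-4)**2))/3 = (-22 + (-5/3 + 4 + (1/3)*16 + 80 + (4/3)*5*16))/3 = (-22 + (-5/3 + 4 + 16/3 + 80 + 320/3))/3 = (-22 + 583/3)/3 = (1/3)*(517/3) = 517/9 ≈ 57.444)
(10*96)*(-10 - w) = (10*96)*(-10 - 1*517/9) = 960*(-10 - 517/9) = 960*(-607/9) = -194240/3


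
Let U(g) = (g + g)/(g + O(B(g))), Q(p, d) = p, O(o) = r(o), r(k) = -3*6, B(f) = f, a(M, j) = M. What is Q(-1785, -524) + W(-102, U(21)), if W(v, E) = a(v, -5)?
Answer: -1887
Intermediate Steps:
r(k) = -18
O(o) = -18
U(g) = 2*g/(-18 + g) (U(g) = (g + g)/(g - 18) = (2*g)/(-18 + g) = 2*g/(-18 + g))
W(v, E) = v
Q(-1785, -524) + W(-102, U(21)) = -1785 - 102 = -1887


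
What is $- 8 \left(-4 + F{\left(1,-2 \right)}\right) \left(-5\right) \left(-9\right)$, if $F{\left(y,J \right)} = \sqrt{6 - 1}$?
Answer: $1440 - 360 \sqrt{5} \approx 635.02$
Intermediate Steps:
$F{\left(y,J \right)} = \sqrt{5}$
$- 8 \left(-4 + F{\left(1,-2 \right)}\right) \left(-5\right) \left(-9\right) = - 8 \left(-4 + \sqrt{5}\right) \left(-5\right) \left(-9\right) = - 8 \left(20 - 5 \sqrt{5}\right) \left(-9\right) = \left(-160 + 40 \sqrt{5}\right) \left(-9\right) = 1440 - 360 \sqrt{5}$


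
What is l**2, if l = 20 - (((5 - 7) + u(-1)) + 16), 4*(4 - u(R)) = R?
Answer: 49/16 ≈ 3.0625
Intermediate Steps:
u(R) = 4 - R/4
l = 7/4 (l = 20 - (((5 - 7) + (4 - 1/4*(-1))) + 16) = 20 - ((-2 + (4 + 1/4)) + 16) = 20 - ((-2 + 17/4) + 16) = 20 - (9/4 + 16) = 20 - 1*73/4 = 20 - 73/4 = 7/4 ≈ 1.7500)
l**2 = (7/4)**2 = 49/16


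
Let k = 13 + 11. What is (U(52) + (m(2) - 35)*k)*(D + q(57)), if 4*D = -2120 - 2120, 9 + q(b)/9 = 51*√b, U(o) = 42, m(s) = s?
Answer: 855750 - 344250*√57 ≈ -1.7433e+6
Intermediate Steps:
q(b) = -81 + 459*√b (q(b) = -81 + 9*(51*√b) = -81 + 459*√b)
k = 24
D = -1060 (D = (-2120 - 2120)/4 = (¼)*(-4240) = -1060)
(U(52) + (m(2) - 35)*k)*(D + q(57)) = (42 + (2 - 35)*24)*(-1060 + (-81 + 459*√57)) = (42 - 33*24)*(-1141 + 459*√57) = (42 - 792)*(-1141 + 459*√57) = -750*(-1141 + 459*√57) = 855750 - 344250*√57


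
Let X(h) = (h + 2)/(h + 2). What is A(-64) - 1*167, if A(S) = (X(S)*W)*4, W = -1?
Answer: -171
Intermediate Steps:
X(h) = 1 (X(h) = (2 + h)/(2 + h) = 1)
A(S) = -4 (A(S) = (1*(-1))*4 = -1*4 = -4)
A(-64) - 1*167 = -4 - 1*167 = -4 - 167 = -171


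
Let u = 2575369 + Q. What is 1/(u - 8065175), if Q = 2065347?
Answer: -1/3424459 ≈ -2.9202e-7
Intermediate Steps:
u = 4640716 (u = 2575369 + 2065347 = 4640716)
1/(u - 8065175) = 1/(4640716 - 8065175) = 1/(-3424459) = -1/3424459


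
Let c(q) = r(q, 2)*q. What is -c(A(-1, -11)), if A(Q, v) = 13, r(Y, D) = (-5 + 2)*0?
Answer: 0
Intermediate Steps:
r(Y, D) = 0 (r(Y, D) = -3*0 = 0)
c(q) = 0 (c(q) = 0*q = 0)
-c(A(-1, -11)) = -1*0 = 0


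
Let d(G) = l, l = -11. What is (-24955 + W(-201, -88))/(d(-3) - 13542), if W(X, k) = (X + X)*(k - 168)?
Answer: -77957/13553 ≈ -5.7520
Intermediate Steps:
W(X, k) = 2*X*(-168 + k) (W(X, k) = (2*X)*(-168 + k) = 2*X*(-168 + k))
d(G) = -11
(-24955 + W(-201, -88))/(d(-3) - 13542) = (-24955 + 2*(-201)*(-168 - 88))/(-11 - 13542) = (-24955 + 2*(-201)*(-256))/(-13553) = (-24955 + 102912)*(-1/13553) = 77957*(-1/13553) = -77957/13553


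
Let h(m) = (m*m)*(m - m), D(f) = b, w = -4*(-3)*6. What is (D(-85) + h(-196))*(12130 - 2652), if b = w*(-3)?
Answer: -2047248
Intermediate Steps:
w = 72 (w = 12*6 = 72)
b = -216 (b = 72*(-3) = -216)
D(f) = -216
h(m) = 0 (h(m) = m**2*0 = 0)
(D(-85) + h(-196))*(12130 - 2652) = (-216 + 0)*(12130 - 2652) = -216*9478 = -2047248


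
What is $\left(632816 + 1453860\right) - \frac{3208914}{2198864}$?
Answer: $\frac{2294156763575}{1099432} \approx 2.0867 \cdot 10^{6}$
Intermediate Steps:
$\left(632816 + 1453860\right) - \frac{3208914}{2198864} = 2086676 - \frac{1604457}{1099432} = \frac{2294156763575}{1099432}$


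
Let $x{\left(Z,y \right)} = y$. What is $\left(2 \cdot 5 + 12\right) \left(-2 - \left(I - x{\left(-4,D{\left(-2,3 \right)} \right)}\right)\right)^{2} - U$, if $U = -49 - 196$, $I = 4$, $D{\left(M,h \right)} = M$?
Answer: $1653$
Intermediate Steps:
$U = -245$
$\left(2 \cdot 5 + 12\right) \left(-2 - \left(I - x{\left(-4,D{\left(-2,3 \right)} \right)}\right)\right)^{2} - U = \left(2 \cdot 5 + 12\right) \left(-2 - 6\right)^{2} - -245 = \left(10 + 12\right) \left(-2 - 6\right)^{2} + 245 = 22 \left(-2 - 6\right)^{2} + 245 = 22 \left(-8\right)^{2} + 245 = 22 \cdot 64 + 245 = 1408 + 245 = 1653$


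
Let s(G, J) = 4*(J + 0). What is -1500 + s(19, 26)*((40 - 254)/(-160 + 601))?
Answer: -683756/441 ≈ -1550.5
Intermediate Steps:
s(G, J) = 4*J
-1500 + s(19, 26)*((40 - 254)/(-160 + 601)) = -1500 + (4*26)*((40 - 254)/(-160 + 601)) = -1500 + 104*(-214/441) = -1500 - 22256/441 = -683756/441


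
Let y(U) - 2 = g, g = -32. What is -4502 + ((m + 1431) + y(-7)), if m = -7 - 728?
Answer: -3836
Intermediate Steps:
y(U) = -30 (y(U) = 2 - 32 = -30)
m = -735
-4502 + ((m + 1431) + y(-7)) = -4502 + ((-735 + 1431) - 30) = -4502 + (696 - 30) = -4502 + 666 = -3836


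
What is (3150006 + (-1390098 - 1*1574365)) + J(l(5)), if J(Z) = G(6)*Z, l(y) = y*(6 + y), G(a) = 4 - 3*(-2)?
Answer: 186093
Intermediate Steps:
G(a) = 10 (G(a) = 4 - 1*(-6) = 4 + 6 = 10)
J(Z) = 10*Z
(3150006 + (-1390098 - 1*1574365)) + J(l(5)) = (3150006 + (-1390098 - 1*1574365)) + 10*(5*(6 + 5)) = (3150006 + (-1390098 - 1574365)) + 10*(5*11) = (3150006 - 2964463) + 10*55 = 185543 + 550 = 186093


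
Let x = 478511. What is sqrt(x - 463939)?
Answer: 2*sqrt(3643) ≈ 120.71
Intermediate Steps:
sqrt(x - 463939) = sqrt(478511 - 463939) = sqrt(14572) = 2*sqrt(3643)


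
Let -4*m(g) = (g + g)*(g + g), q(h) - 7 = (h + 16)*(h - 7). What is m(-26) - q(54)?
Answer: -3973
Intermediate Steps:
q(h) = 7 + (-7 + h)*(16 + h) (q(h) = 7 + (h + 16)*(h - 7) = 7 + (16 + h)*(-7 + h) = 7 + (-7 + h)*(16 + h))
m(g) = -g² (m(g) = -(g + g)*(g + g)/4 = -2*g*2*g/4 = -g²)
m(-26) - q(54) = -1*(-26)² - (-105 + 54² + 9*54) = -1*676 - (-105 + 2916 + 486) = -676 - 1*3297 = -676 - 3297 = -3973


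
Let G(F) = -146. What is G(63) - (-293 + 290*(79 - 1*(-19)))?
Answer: -28273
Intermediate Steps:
G(63) - (-293 + 290*(79 - 1*(-19))) = -146 - (-293 + 290*(79 - 1*(-19))) = -146 - (-293 + 290*(79 + 19)) = -146 - (-293 + 290*98) = -146 - (-293 + 28420) = -146 - 1*28127 = -146 - 28127 = -28273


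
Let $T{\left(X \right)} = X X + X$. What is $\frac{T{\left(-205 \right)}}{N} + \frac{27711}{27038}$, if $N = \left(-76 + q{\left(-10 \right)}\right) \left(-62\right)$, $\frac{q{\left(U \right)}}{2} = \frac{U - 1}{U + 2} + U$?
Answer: $\frac{2581880613}{312640394} \approx 8.2583$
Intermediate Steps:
$q{\left(U \right)} = 2 U + \frac{2 \left(-1 + U\right)}{2 + U}$ ($q{\left(U \right)} = 2 \left(\frac{U - 1}{U + 2} + U\right) = 2 \left(\frac{-1 + U}{2 + U} + U\right) = 2 \left(U + \frac{-1 + U}{2 + U}\right) = 2 U + \frac{2 \left(-1 + U\right)}{2 + U}$)
$T{\left(X \right)} = X + X^{2}$ ($T{\left(X \right)} = X^{2} + X = X + X^{2}$)
$N = \frac{11563}{2}$ ($N = \left(-76 + \frac{2 \left(-1 + \left(-10\right)^{2} + 3 \left(-10\right)\right)}{2 - 10}\right) \left(-62\right) = \left(-76 + \frac{2 \left(-1 + 100 - 30\right)}{-8}\right) \left(-62\right) = \left(-76 + 2 \left(- \frac{1}{8}\right) 69\right) \left(-62\right) = \left(-76 - \frac{69}{4}\right) \left(-62\right) = \left(- \frac{373}{4}\right) \left(-62\right) = \frac{11563}{2} \approx 5781.5$)
$\frac{T{\left(-205 \right)}}{N} + \frac{27711}{27038} = \frac{\left(-205\right) \left(1 - 205\right)}{\frac{11563}{2}} + \frac{27711}{27038} = \left(-205\right) \left(-204\right) \frac{2}{11563} + 27711 \cdot \frac{1}{27038} = 41820 \cdot \frac{2}{11563} + \frac{27711}{27038} = \frac{83640}{11563} + \frac{27711}{27038} = \frac{2581880613}{312640394}$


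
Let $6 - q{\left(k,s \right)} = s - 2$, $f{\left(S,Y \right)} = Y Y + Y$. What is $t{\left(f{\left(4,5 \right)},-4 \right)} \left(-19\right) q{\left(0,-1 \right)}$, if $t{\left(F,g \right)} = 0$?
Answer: $0$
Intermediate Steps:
$f{\left(S,Y \right)} = Y + Y^{2}$ ($f{\left(S,Y \right)} = Y^{2} + Y = Y + Y^{2}$)
$q{\left(k,s \right)} = 8 - s$ ($q{\left(k,s \right)} = 6 - \left(s - 2\right) = 6 - \left(-2 + s\right) = 8 - s$)
$t{\left(f{\left(4,5 \right)},-4 \right)} \left(-19\right) q{\left(0,-1 \right)} = 0 \left(-19\right) \left(8 - -1\right) = 0 \left(8 + 1\right) = 0 \cdot 9 = 0$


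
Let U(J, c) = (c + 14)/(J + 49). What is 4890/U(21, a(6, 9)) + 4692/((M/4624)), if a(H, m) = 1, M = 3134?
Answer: 46606844/1567 ≈ 29743.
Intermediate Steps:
U(J, c) = (14 + c)/(49 + J)
4890/U(21, a(6, 9)) + 4692/((M/4624)) = 4890/(((14 + 1)/(49 + 21))) + 4692/((3134/4624)) = 4890/((15/70)) + 4692/((3134*(1/4624))) = 4890/(((1/70)*15)) + 4692/(1567/2312) = 4890/(3/14) + 4692*(2312/1567) = 4890*(14/3) + 10847904/1567 = 22820 + 10847904/1567 = 46606844/1567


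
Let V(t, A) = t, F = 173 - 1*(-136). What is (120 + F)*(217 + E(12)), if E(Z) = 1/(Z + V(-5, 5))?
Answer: 652080/7 ≈ 93154.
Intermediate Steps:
F = 309 (F = 173 + 136 = 309)
E(Z) = 1/(-5 + Z) (E(Z) = 1/(Z - 5) = 1/(-5 + Z))
(120 + F)*(217 + E(12)) = (120 + 309)*(217 + 1/(-5 + 12)) = 429*(217 + 1/7) = 429*(1520/7) = 652080/7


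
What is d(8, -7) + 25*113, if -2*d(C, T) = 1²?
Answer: 5649/2 ≈ 2824.5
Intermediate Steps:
d(C, T) = -½ (d(C, T) = -½*1² = -½*1 = -½)
d(8, -7) + 25*113 = -½ + 25*113 = -½ + 2825 = 5649/2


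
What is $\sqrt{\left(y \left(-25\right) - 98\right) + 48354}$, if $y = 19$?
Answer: $3 \sqrt{5309} \approx 218.59$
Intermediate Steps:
$\sqrt{\left(y \left(-25\right) - 98\right) + 48354} = \sqrt{\left(19 \left(-25\right) - 98\right) + 48354} = \sqrt{\left(-475 - 98\right) + 48354} = \sqrt{-573 + 48354} = \sqrt{47781} = 3 \sqrt{5309}$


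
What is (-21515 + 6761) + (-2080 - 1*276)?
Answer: -17110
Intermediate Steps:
(-21515 + 6761) + (-2080 - 1*276) = -14754 + (-2080 - 276) = -14754 - 2356 = -17110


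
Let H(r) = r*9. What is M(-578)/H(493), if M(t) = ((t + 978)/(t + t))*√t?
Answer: -100*I*√2/75429 ≈ -0.0018749*I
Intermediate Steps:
M(t) = (978 + t)/(2*√t) (M(t) = ((978 + t)/((2*t)))*√t = ((978 + t)*(1/(2*t)))*√t = ((978 + t)/(2*t))*√t = (978 + t)/(2*√t))
H(r) = 9*r
M(-578)/H(493) = ((978 - 578)/(2*√(-578)))/((9*493)) = ((½)*(-I*√2/34)*400)/4437 = -100*I*√2/17*(1/4437) = -100*I*√2/75429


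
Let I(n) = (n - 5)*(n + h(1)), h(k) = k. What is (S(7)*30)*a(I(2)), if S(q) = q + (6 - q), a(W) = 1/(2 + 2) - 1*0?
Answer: 45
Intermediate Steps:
I(n) = (1 + n)*(-5 + n) (I(n) = (n - 5)*(n + 1) = (-5 + n)*(1 + n) = (1 + n)*(-5 + n))
a(W) = ¼ (a(W) = 1/4 + 0 = ¼ + 0 = ¼)
S(q) = 6
(S(7)*30)*a(I(2)) = (6*30)*(¼) = 180*(¼) = 45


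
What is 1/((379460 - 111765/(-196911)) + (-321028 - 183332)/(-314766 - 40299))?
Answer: 1553693427/589567596651013 ≈ 2.6353e-6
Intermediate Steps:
1/((379460 - 111765/(-196911)) + (-321028 - 183332)/(-314766 - 40299)) = 1/((379460 - 111765*(-1)/196911) - 504360/(-355065)) = 1/((379460 - 1*(-37255/65637)) - 504360*(-1/355065)) = 1/((379460 + 37255/65637) + 33624/23671) = 1/(24906653275/65637 + 33624/23671) = 1/(589567596651013/1553693427) = 1553693427/589567596651013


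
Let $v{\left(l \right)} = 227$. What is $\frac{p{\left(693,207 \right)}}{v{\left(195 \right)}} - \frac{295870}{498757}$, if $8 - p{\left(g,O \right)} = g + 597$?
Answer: $- \frac{706568964}{113217839} \approx -6.2408$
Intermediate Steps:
$p{\left(g,O \right)} = -589 - g$ ($p{\left(g,O \right)} = 8 - \left(g + 597\right) = 8 - \left(597 + g\right) = -589 - g$)
$\frac{p{\left(693,207 \right)}}{v{\left(195 \right)}} - \frac{295870}{498757} = \frac{-589 - 693}{227} - \frac{295870}{498757} = \left(-589 - 693\right) \frac{1}{227} - \frac{295870}{498757} = \left(-1282\right) \frac{1}{227} - \frac{295870}{498757} = - \frac{1282}{227} - \frac{295870}{498757} = - \frac{706568964}{113217839}$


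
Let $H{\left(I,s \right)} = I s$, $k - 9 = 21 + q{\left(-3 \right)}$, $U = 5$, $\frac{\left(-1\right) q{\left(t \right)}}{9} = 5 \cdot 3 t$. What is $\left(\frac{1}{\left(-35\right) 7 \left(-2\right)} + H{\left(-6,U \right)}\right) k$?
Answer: $- \frac{1278813}{98} \approx -13049.0$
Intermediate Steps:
$q{\left(t \right)} = - 135 t$ ($q{\left(t \right)} = - 9 \cdot 5 \cdot 3 t = - 9 \cdot 15 t = - 135 t$)
$k = 435$ ($k = 9 + \left(21 - -405\right) = 9 + \left(21 + 405\right) = 9 + 426 = 435$)
$\left(\frac{1}{\left(-35\right) 7 \left(-2\right)} + H{\left(-6,U \right)}\right) k = \left(\frac{1}{\left(-35\right) 7 \left(-2\right)} - 30\right) 435 = \left(- \frac{1}{35 \left(-14\right)} - 30\right) 435 = \left(\left(- \frac{1}{35}\right) \left(- \frac{1}{14}\right) - 30\right) 435 = \left(\frac{1}{490} - 30\right) 435 = \left(- \frac{14699}{490}\right) 435 = - \frac{1278813}{98}$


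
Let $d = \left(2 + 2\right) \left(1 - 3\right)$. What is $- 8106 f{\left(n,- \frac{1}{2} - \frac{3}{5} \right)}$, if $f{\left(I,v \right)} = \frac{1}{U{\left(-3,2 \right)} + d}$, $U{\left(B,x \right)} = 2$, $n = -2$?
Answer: $1351$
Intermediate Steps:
$d = -8$ ($d = 4 \left(-2\right) = -8$)
$f{\left(I,v \right)} = - \frac{1}{6}$ ($f{\left(I,v \right)} = \frac{1}{2 - 8} = \frac{1}{-6} = - \frac{1}{6}$)
$- 8106 f{\left(n,- \frac{1}{2} - \frac{3}{5} \right)} = \left(-8106\right) \left(- \frac{1}{6}\right) = 1351$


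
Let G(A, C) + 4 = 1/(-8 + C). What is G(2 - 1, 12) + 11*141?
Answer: 6189/4 ≈ 1547.3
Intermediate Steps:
G(A, C) = -4 + 1/(-8 + C)
G(2 - 1, 12) + 11*141 = (33 - 4*12)/(-8 + 12) + 11*141 = (33 - 48)/4 + 1551 = (1/4)*(-15) + 1551 = -15/4 + 1551 = 6189/4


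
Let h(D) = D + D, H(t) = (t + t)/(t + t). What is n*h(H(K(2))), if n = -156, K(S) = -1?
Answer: -312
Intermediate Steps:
H(t) = 1 (H(t) = (2*t)/((2*t)) = (2*t)*(1/(2*t)) = 1)
h(D) = 2*D
n*h(H(K(2))) = -312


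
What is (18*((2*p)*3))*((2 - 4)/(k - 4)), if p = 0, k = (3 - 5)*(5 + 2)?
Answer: 0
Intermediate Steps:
k = -14 (k = -2*7 = -14)
(18*((2*p)*3))*((2 - 4)/(k - 4)) = (18*((2*0)*3))*((2 - 4)/(-14 - 4)) = (18*(0*3))*(-2/(-18)) = (18*0)*(-2*(-1/18)) = 0*(1/9) = 0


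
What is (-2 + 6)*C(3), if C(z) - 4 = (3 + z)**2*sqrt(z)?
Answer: 16 + 144*sqrt(3) ≈ 265.42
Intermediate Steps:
C(z) = 4 + sqrt(z)*(3 + z)**2 (C(z) = 4 + (3 + z)**2*sqrt(z) = 4 + sqrt(z)*(3 + z)**2)
(-2 + 6)*C(3) = (-2 + 6)*(4 + sqrt(3)*(3 + 3)**2) = 4*(4 + sqrt(3)*6**2) = 4*(4 + sqrt(3)*36) = 4*(4 + 36*sqrt(3)) = 16 + 144*sqrt(3)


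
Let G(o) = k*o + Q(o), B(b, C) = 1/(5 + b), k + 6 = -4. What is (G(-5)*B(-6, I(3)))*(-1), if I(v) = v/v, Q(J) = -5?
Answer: 45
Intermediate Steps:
k = -10 (k = -6 - 4 = -10)
I(v) = 1
G(o) = -5 - 10*o (G(o) = -10*o - 5 = -5 - 10*o)
(G(-5)*B(-6, I(3)))*(-1) = ((-5 - 10*(-5))/(5 - 6))*(-1) = ((-5 + 50)/(-1))*(-1) = (45*(-1))*(-1) = -45*(-1) = 45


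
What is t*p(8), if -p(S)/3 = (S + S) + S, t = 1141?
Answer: -82152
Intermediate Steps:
p(S) = -9*S (p(S) = -3*((S + S) + S) = -3*(2*S + S) = -9*S)
t*p(8) = 1141*(-9*8) = 1141*(-72) = -82152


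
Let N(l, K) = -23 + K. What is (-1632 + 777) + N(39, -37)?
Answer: -915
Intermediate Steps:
(-1632 + 777) + N(39, -37) = (-1632 + 777) + (-23 - 37) = -855 - 60 = -915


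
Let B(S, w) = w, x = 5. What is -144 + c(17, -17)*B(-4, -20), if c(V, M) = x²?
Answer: -644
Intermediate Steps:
c(V, M) = 25 (c(V, M) = 5² = 25)
-144 + c(17, -17)*B(-4, -20) = -144 + 25*(-20) = -144 - 500 = -644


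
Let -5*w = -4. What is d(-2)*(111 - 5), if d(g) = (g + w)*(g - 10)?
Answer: 7632/5 ≈ 1526.4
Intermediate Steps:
w = ⅘ (w = -⅕*(-4) = ⅘ ≈ 0.80000)
d(g) = (-10 + g)*(⅘ + g) (d(g) = (g + ⅘)*(g - 10) = (⅘ + g)*(-10 + g) = (-10 + g)*(⅘ + g))
d(-2)*(111 - 5) = (-8 + (-2)² - 46/5*(-2))*(111 - 5) = (-8 + 4 + 92/5)*106 = (72/5)*106 = 7632/5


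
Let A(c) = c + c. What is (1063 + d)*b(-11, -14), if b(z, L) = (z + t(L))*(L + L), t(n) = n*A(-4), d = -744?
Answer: -902132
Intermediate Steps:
A(c) = 2*c
t(n) = -8*n (t(n) = n*(2*(-4)) = n*(-8) = -8*n)
b(z, L) = 2*L*(z - 8*L) (b(z, L) = (z - 8*L)*(L + L) = (z - 8*L)*(2*L) = 2*L*(z - 8*L))
(1063 + d)*b(-11, -14) = (1063 - 744)*(2*(-14)*(-11 - 8*(-14))) = 319*(2*(-14)*(-11 + 112)) = 319*(2*(-14)*101) = 319*(-2828) = -902132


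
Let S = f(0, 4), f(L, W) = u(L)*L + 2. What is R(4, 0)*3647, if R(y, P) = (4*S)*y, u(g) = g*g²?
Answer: 116704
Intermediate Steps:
u(g) = g³
f(L, W) = 2 + L⁴ (f(L, W) = L³*L + 2 = L⁴ + 2 = 2 + L⁴)
S = 2 (S = 2 + 0⁴ = 2 + 0 = 2)
R(y, P) = 8*y (R(y, P) = (4*2)*y = 8*y)
R(4, 0)*3647 = (8*4)*3647 = 32*3647 = 116704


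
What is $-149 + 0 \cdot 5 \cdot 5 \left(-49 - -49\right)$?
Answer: $-149$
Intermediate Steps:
$-149 + 0 \cdot 5 \cdot 5 \left(-49 - -49\right) = -149 + 0 \cdot 5 \left(-49 + 49\right) = -149 + 0 \cdot 0 = -149 + 0 = -149$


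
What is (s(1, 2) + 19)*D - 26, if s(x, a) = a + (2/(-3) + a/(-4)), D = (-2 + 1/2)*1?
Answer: -223/4 ≈ -55.750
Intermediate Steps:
D = -3/2 (D = (-2 + ½)*1 = -3/2*1 = -3/2 ≈ -1.5000)
s(x, a) = -⅔ + 3*a/4 (s(x, a) = a + (2*(-⅓) + a*(-¼)) = a + (-⅔ - a/4) = -⅔ + 3*a/4)
(s(1, 2) + 19)*D - 26 = ((-⅔ + (¾)*2) + 19)*(-3/2) - 26 = ((-⅔ + 3/2) + 19)*(-3/2) - 26 = (⅚ + 19)*(-3/2) - 26 = (119/6)*(-3/2) - 26 = -119/4 - 26 = -223/4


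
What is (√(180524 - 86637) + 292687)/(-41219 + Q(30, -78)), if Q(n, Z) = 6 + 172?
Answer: -292687/41041 - √93887/41041 ≈ -7.1390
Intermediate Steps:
Q(n, Z) = 178
(√(180524 - 86637) + 292687)/(-41219 + Q(30, -78)) = (√(180524 - 86637) + 292687)/(-41219 + 178) = (√93887 + 292687)/(-41041) = (292687 + √93887)*(-1/41041) = -292687/41041 - √93887/41041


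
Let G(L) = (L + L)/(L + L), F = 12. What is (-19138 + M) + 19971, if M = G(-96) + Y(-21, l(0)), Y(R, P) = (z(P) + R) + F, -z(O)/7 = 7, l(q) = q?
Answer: 776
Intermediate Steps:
z(O) = -49 (z(O) = -7*7 = -49)
G(L) = 1 (G(L) = (2*L)/((2*L)) = (2*L)*(1/(2*L)) = 1)
Y(R, P) = -37 + R (Y(R, P) = (-49 + R) + 12 = -37 + R)
M = -57 (M = 1 + (-37 - 21) = 1 - 58 = -57)
(-19138 + M) + 19971 = (-19138 - 57) + 19971 = -19195 + 19971 = 776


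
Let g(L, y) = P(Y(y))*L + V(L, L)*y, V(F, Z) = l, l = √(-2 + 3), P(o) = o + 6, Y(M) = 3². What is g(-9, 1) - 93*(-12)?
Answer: 982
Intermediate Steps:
Y(M) = 9
P(o) = 6 + o
l = 1 (l = √1 = 1)
V(F, Z) = 1
g(L, y) = y + 15*L (g(L, y) = (6 + 9)*L + 1*y = 15*L + y = y + 15*L)
g(-9, 1) - 93*(-12) = (1 + 15*(-9)) - 93*(-12) = (1 - 135) + 1116 = -134 + 1116 = 982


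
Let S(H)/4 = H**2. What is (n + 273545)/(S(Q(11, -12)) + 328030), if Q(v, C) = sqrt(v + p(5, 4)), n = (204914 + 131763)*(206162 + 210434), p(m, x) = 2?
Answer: 140258565037/328082 ≈ 4.2751e+5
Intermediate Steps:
n = 140258291492 (n = 336677*416596 = 140258291492)
Q(v, C) = sqrt(2 + v) (Q(v, C) = sqrt(v + 2) = sqrt(2 + v))
S(H) = 4*H**2
(n + 273545)/(S(Q(11, -12)) + 328030) = (140258291492 + 273545)/(4*(sqrt(2 + 11))**2 + 328030) = 140258565037/(4*(sqrt(13))**2 + 328030) = 140258565037/(4*13 + 328030) = 140258565037/(52 + 328030) = 140258565037/328082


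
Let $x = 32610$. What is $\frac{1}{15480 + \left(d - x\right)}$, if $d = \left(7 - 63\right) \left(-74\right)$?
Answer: $- \frac{1}{12986} \approx -7.7006 \cdot 10^{-5}$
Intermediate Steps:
$d = 4144$ ($d = \left(-56\right) \left(-74\right) = 4144$)
$\frac{1}{15480 + \left(d - x\right)} = \frac{1}{15480 + \left(4144 - 32610\right)} = \frac{1}{15480 - 28466} = \frac{1}{-12986} = - \frac{1}{12986}$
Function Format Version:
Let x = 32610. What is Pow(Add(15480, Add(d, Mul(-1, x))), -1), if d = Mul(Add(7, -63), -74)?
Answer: Rational(-1, 12986) ≈ -7.7006e-5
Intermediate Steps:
d = 4144 (d = Mul(-56, -74) = 4144)
Pow(Add(15480, Add(d, Mul(-1, x))), -1) = Pow(Add(15480, Add(4144, Mul(-1, 32610))), -1) = Pow(Add(15480, Add(4144, -32610)), -1) = Pow(Add(15480, -28466), -1) = Pow(-12986, -1) = Rational(-1, 12986)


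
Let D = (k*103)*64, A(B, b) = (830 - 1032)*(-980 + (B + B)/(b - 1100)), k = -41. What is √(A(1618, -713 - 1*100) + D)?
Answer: 4*I*√16461267437/1913 ≈ 268.27*I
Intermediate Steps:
A(B, b) = 197960 - 404*B/(-1100 + b) (A(B, b) = -202*(-980 + (2*B)/(-1100 + b)) = -202*(-980 + 2*B/(-1100 + b)) = 197960 - 404*B/(-1100 + b))
D = -270272 (D = -41*103*64 = -4223*64 = -270272)
√(A(1618, -713 - 1*100) + D) = √(404*(-539000 - 1*1618 + 490*(-713 - 1*100))/(-1100 + (-713 - 1*100)) - 270272) = √(404*(-539000 - 1618 + 490*(-713 - 100))/(-1100 + (-713 - 100)) - 270272) = √(404*(-539000 - 1618 + 490*(-813))/(-1100 - 813) - 270272) = √(404*(-539000 - 1618 - 398370)/(-1913) - 270272) = √(404*(-1/1913)*(-938988) - 270272) = √(379351152/1913 - 270272) = √(-137679184/1913) = 4*I*√16461267437/1913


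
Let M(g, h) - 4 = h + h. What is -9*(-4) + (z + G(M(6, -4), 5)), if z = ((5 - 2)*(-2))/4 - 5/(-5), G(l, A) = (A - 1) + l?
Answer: 71/2 ≈ 35.500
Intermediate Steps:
M(g, h) = 4 + 2*h (M(g, h) = 4 + (h + h) = 4 + 2*h)
G(l, A) = -1 + A + l (G(l, A) = (-1 + A) + l = -1 + A + l)
z = -1/2 (z = (3*(-2))*(1/4) - 5*(-1/5) = -6*1/4 + 1 = -3/2 + 1 = -1/2 ≈ -0.50000)
-9*(-4) + (z + G(M(6, -4), 5)) = -9*(-4) + (-1/2 + (-1 + 5 + (4 + 2*(-4)))) = 36 + (-1/2 + (-1 + 5 + (4 - 8))) = 36 + (-1/2 + (-1 + 5 - 4)) = 36 + (-1/2 + 0) = 36 - 1/2 = 71/2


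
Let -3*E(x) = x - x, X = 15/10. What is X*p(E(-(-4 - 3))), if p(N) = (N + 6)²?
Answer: 54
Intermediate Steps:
X = 3/2 (X = 15*(⅒) = 3/2 ≈ 1.5000)
E(x) = 0 (E(x) = -(x - x)/3 = -⅓*0 = 0)
p(N) = (6 + N)²
X*p(E(-(-4 - 3))) = 3*(6 + 0)²/2 = (3/2)*6² = (3/2)*36 = 54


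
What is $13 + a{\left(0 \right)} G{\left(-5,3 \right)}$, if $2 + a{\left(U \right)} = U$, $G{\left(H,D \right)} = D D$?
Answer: $-5$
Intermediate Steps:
$G{\left(H,D \right)} = D^{2}$
$a{\left(U \right)} = -2 + U$
$13 + a{\left(0 \right)} G{\left(-5,3 \right)} = 13 + \left(-2 + 0\right) 3^{2} = 13 - 18 = -5$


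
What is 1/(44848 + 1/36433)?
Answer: 36433/1633947185 ≈ 2.2298e-5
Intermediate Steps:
1/(44848 + 1/36433) = 1/(1633947185/36433) = 36433/1633947185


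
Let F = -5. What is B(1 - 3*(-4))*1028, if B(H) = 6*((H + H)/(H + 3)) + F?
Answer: 4883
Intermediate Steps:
B(H) = -5 + 12*H/(3 + H) (B(H) = 6*((H + H)/(H + 3)) - 5 = 6*((2*H)/(3 + H)) - 5 = 6*(2*H/(3 + H)) - 5 = 12*H/(3 + H) - 5 = -5 + 12*H/(3 + H))
B(1 - 3*(-4))*1028 = ((-15 + 7*(1 - 3*(-4)))/(3 + (1 - 3*(-4))))*1028 = ((-15 + 7*(1 + 12))/(3 + (1 + 12)))*1028 = ((-15 + 7*13)/(3 + 13))*1028 = ((-15 + 91)/16)*1028 = ((1/16)*76)*1028 = (19/4)*1028 = 4883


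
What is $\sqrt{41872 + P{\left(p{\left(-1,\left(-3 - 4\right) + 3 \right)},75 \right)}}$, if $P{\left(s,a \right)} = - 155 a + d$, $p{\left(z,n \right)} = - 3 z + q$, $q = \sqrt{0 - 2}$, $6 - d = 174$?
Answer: $\sqrt{30079} \approx 173.43$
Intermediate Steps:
$d = -168$ ($d = 6 - 174 = -168$)
$q = i \sqrt{2}$ ($q = \sqrt{-2} = i \sqrt{2} \approx 1.4142 i$)
$p{\left(z,n \right)} = - 3 z + i \sqrt{2}$
$P{\left(s,a \right)} = -168 - 155 a$ ($P{\left(s,a \right)} = - 155 a - 168 = -168 - 155 a$)
$\sqrt{41872 + P{\left(p{\left(-1,\left(-3 - 4\right) + 3 \right)},75 \right)}} = \sqrt{41872 - 11793} = \sqrt{30079}$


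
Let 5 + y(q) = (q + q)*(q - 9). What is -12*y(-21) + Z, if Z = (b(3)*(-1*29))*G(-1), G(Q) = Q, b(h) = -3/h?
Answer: -15089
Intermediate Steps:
y(q) = -5 + 2*q*(-9 + q) (y(q) = -5 + (q + q)*(q - 9) = -5 + (2*q)*(-9 + q) = -5 + 2*q*(-9 + q))
Z = -29 (Z = ((-3/3)*(-1*29))*(-1) = (-3*⅓*(-29))*(-1) = -1*(-29)*(-1) = 29*(-1) = -29)
-12*y(-21) + Z = -12*(-5 - 18*(-21) + 2*(-21)²) - 29 = -12*(-5 + 378 + 2*441) - 29 = -12*(-5 + 378 + 882) - 29 = -12*1255 - 29 = -15060 - 29 = -15089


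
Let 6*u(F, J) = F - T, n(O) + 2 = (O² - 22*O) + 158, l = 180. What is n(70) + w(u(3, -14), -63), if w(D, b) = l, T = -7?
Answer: 3696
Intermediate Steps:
n(O) = 156 + O² - 22*O (n(O) = -2 + ((O² - 22*O) + 158) = -2 + (158 + O² - 22*O) = 156 + O² - 22*O)
u(F, J) = 7/6 + F/6 (u(F, J) = (F - 1*(-7))/6 = (F + 7)/6 = (7 + F)/6 = 7/6 + F/6)
w(D, b) = 180
n(70) + w(u(3, -14), -63) = (156 + 70² - 22*70) + 180 = (156 + 4900 - 1540) + 180 = 3516 + 180 = 3696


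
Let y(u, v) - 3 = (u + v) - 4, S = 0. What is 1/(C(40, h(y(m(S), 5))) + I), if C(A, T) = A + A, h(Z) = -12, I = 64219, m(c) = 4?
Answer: 1/64299 ≈ 1.5552e-5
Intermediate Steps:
y(u, v) = -1 + u + v (y(u, v) = 3 + ((u + v) - 4) = 3 + (-4 + u + v) = -1 + u + v)
C(A, T) = 2*A
1/(C(40, h(y(m(S), 5))) + I) = 1/(2*40 + 64219) = 1/(80 + 64219) = 1/64299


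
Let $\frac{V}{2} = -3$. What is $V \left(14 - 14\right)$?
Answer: $0$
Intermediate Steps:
$V = -6$ ($V = 2 \left(-3\right) = -6$)
$V \left(14 - 14\right) = - 6 \left(14 - 14\right) = \left(-6\right) 0 = 0$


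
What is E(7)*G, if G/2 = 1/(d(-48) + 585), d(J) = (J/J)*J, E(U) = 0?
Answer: 0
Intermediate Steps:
d(J) = J (d(J) = 1*J = J)
G = 2/537 (G = 2/(-48 + 585) = 2/537 ≈ 0.0037244)
E(7)*G = 0*(2/537) = 0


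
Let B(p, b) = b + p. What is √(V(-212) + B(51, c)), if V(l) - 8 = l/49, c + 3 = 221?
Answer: √13361/7 ≈ 16.513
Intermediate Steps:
c = 218 (c = -3 + 221 = 218)
V(l) = 8 + l/49
√(V(-212) + B(51, c)) = √((8 + (1/49)*(-212)) + (218 + 51)) = √((8 - 212/49) + 269) = √(180/49 + 269) = √(13361/49) = √13361/7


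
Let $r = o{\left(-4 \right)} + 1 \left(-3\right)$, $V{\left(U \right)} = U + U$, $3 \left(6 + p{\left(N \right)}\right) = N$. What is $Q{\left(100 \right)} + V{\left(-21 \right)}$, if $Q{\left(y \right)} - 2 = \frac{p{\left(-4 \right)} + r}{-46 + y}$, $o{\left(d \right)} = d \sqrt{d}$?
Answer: $- \frac{6511}{162} - \frac{4 i}{27} \approx -40.191 - 0.14815 i$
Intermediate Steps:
$p{\left(N \right)} = -6 + \frac{N}{3}$
$o{\left(d \right)} = d^{\frac{3}{2}}$
$V{\left(U \right)} = 2 U$
$r = -3 - 8 i$ ($r = \left(-4\right)^{\frac{3}{2}} + 1 \left(-3\right) = - 8 i - 3 = -3 - 8 i \approx -3.0 - 8.0 i$)
$Q{\left(y \right)} = 2 + \frac{- \frac{31}{3} - 8 i}{-46 + y}$ ($Q{\left(y \right)} = 2 + \frac{\left(-6 + \frac{1}{3} \left(-4\right)\right) - \left(3 + 8 i\right)}{-46 + y} = 2 + \frac{\left(-6 - \frac{4}{3}\right) - \left(3 + 8 i\right)}{-46 + y} = 2 + \frac{- \frac{22}{3} - \left(3 + 8 i\right)}{-46 + y} = 2 + \frac{- \frac{31}{3} - 8 i}{-46 + y}$)
$Q{\left(100 \right)} + V{\left(-21 \right)} = \frac{-307 - 24 i + 6 \cdot 100}{3 \left(-46 + 100\right)} + 2 \left(-21\right) = \frac{-307 - 24 i + 600}{3 \cdot 54} - 42 = \frac{1}{3} \cdot \frac{1}{54} \left(293 - 24 i\right) - 42 = \left(\frac{293}{162} - \frac{4 i}{27}\right) - 42 = - \frac{6511}{162} - \frac{4 i}{27}$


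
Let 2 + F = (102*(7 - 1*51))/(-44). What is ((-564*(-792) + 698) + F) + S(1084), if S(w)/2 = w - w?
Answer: 447486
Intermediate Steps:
S(w) = 0 (S(w) = 2*(w - w) = 2*0 = 0)
F = 100 (F = -2 + (102*(7 - 1*51))/(-44) = -2 + (102*(7 - 51))*(-1/44) = -2 + (102*(-44))*(-1/44) = -2 - 4488*(-1/44) = -2 + 102 = 100)
((-564*(-792) + 698) + F) + S(1084) = ((-564*(-792) + 698) + 100) + 0 = ((446688 + 698) + 100) + 0 = (447386 + 100) + 0 = 447486 + 0 = 447486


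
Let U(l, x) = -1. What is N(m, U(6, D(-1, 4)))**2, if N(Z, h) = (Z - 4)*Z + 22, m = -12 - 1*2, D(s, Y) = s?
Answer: 75076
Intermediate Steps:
m = -14 (m = -12 - 2 = -14)
N(Z, h) = 22 + Z*(-4 + Z) (N(Z, h) = (-4 + Z)*Z + 22 = Z*(-4 + Z) + 22 = 22 + Z*(-4 + Z))
N(m, U(6, D(-1, 4)))**2 = (22 + (-14)**2 - 4*(-14))**2 = (22 + 196 + 56)**2 = 274**2 = 75076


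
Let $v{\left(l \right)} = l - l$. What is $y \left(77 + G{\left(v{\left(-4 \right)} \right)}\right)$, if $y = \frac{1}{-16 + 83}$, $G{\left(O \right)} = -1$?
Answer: $\frac{76}{67} \approx 1.1343$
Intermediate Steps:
$v{\left(l \right)} = 0$
$y = \frac{1}{67} \approx 0.014925$
$y \left(77 + G{\left(v{\left(-4 \right)} \right)}\right) = \frac{77 - 1}{67} = \frac{1}{67} \cdot 76 = \frac{76}{67}$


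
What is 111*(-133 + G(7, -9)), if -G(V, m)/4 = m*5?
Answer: 5217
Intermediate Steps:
G(V, m) = -20*m (G(V, m) = -4*m*5 = -20*m)
111*(-133 + G(7, -9)) = 111*(-133 - 20*(-9)) = 111*(-133 + 180) = 111*47 = 5217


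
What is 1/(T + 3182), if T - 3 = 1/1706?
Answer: 1706/5433611 ≈ 0.00031397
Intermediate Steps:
T = 5119/1706 (T = 3 + 1/1706 = 5119/1706 ≈ 3.0006)
1/(T + 3182) = 1/(5119/1706 + 3182) = 1/(5433611/1706) = 1706/5433611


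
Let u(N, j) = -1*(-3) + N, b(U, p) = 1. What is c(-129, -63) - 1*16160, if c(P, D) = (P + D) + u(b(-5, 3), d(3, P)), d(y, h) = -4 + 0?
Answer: -16348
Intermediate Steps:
d(y, h) = -4
u(N, j) = 3 + N
c(P, D) = 4 + D + P (c(P, D) = (P + D) + (3 + 1) = (D + P) + 4 = 4 + D + P)
c(-129, -63) - 1*16160 = (4 - 63 - 129) - 1*16160 = -188 - 16160 = -16348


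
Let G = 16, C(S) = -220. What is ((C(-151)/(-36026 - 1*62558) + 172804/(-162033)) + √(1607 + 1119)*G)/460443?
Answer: -4250015569/1838763151415874 + 16*√2726/460443 ≈ 0.0018120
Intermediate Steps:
((C(-151)/(-36026 - 1*62558) + 172804/(-162033)) + √(1607 + 1119)*G)/460443 = ((-220/(-36026 - 1*62558) + 172804/(-162033)) + √(1607 + 1119)*16)/460443 = ((-220/(-36026 - 62558) + 172804*(-1/162033)) + √2726*16)*(1/460443) = ((-220/(-98584) - 172804/162033) + 16*√2726)*(1/460443) = ((-220*(-1/98584) - 172804/162033) + 16*√2726)*(1/460443) = ((55/24646 - 172804/162033) + 16*√2726)*(1/460443) = (-4250015569/3993465318 + 16*√2726)*(1/460443) = -4250015569/1838763151415874 + 16*√2726/460443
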